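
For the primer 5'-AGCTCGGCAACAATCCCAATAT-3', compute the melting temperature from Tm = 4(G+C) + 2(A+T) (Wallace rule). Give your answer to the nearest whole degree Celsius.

Base counts: A=8, T=4, G=3, C=7 (length 22).
Tm = 2·(8+4) + 4·(3+7) = 2·12 + 4·10 = 24 + 40 = 64°C.

64°C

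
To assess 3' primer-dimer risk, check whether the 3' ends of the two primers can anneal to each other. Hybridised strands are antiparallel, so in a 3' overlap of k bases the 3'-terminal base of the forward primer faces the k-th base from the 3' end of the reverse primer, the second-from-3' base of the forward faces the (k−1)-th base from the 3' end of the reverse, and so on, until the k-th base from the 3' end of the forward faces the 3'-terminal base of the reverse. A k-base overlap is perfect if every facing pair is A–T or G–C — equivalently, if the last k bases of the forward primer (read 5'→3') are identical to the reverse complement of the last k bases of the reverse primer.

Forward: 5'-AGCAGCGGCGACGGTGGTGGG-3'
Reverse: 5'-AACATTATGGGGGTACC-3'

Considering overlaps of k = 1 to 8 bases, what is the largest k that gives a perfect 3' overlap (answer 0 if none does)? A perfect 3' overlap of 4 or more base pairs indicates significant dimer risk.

Longest perfect overlap: 2 complementary base pairs; below the dimer-risk threshold (threshold 4).

Last 8 bases (5'→3') — forward …GTGGTGGG, reverse …GGGGTACC.
Reverse complement of the reverse primer's last 8 bases: GGTACCCC; its first k bases are the reverse complement of the reverse primer's last k bases, so a perfect k-base overlap needs the forward primer's last k bases to equal them.
Comparing (forward last k vs required): k=1: G vs G ✓; k=2: GG vs GG ✓; k=3: GGG vs GGT ✗; k=4: TGGG vs GGTA ✗; k=5: GTGGG vs GGTAC ✗; k=6: GGTGGG vs GGTACC ✗; k=7: TGGTGGG vs GGTACCC ✗; k=8: GTGGTGGG vs GGTACCCC ✗.
Perfect overlaps at k = 1, 2; the largest is 2.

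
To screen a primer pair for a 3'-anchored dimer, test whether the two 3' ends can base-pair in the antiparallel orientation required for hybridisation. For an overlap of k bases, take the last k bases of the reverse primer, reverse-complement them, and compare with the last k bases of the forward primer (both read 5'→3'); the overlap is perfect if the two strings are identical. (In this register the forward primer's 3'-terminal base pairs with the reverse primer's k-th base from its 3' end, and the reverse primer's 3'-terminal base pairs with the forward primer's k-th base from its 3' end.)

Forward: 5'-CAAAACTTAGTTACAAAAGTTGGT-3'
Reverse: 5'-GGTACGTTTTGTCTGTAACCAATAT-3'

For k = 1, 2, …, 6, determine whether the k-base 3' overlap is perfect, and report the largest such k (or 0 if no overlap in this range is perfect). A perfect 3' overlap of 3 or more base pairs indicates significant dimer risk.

Last 6 bases (5'→3') — forward …GTTGGT, reverse …CAATAT.
Reverse complement of the reverse primer's last 6 bases: ATATTG; its first k bases are the reverse complement of the reverse primer's last k bases, so a perfect k-base overlap needs the forward primer's last k bases to equal them.
Comparing (forward last k vs required): k=1: T vs A ✗; k=2: GT vs AT ✗; k=3: GGT vs ATA ✗; k=4: TGGT vs ATAT ✗; k=5: TTGGT vs ATATT ✗; k=6: GTTGGT vs ATATTG ✗.
No overlap length from 1 to 6 is perfect, so the longest perfect 3' overlap is 0.

Longest perfect overlap: 0 complementary base pairs; below the dimer-risk threshold (threshold 3).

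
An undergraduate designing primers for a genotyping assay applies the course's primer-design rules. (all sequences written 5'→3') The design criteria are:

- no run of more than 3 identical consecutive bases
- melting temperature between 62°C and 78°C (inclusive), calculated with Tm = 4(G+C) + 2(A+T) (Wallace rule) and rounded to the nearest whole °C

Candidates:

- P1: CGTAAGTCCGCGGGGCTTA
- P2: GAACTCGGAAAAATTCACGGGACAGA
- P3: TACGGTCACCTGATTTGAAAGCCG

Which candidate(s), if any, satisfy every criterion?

P3 only.

P1 (19 nt, A=3 T=4 G=7 C=5): longest run = 4, exceeds 3 ✗; Tm = 2·7 + 4·12 = 62°C ✓ — fails.
P2 (26 nt, A=11 T=3 G=7 C=5): longest run = 5, exceeds 3 ✗; Tm = 2·14 + 4·12 = 76°C ✓ — fails.
P3 (24 nt, A=6 T=6 G=6 C=6): longest run = 3 ✓; Tm = 2·12 + 4·12 = 72°C ✓ — passes.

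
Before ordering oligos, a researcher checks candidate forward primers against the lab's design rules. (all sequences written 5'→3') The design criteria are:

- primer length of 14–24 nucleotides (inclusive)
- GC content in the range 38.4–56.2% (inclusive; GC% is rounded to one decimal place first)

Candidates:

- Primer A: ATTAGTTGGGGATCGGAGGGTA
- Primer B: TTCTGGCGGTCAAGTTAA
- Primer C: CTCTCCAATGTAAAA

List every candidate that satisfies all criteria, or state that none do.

Primer A and Primer B.

Primer A (22 nt, A=5 T=6 G=10 C=1): length 22 ✓; GC 11/22 = 50.0% ✓ — passes.
Primer B (18 nt, A=4 T=6 G=5 C=3): length 18 ✓; GC 8/18 = 44.4% ✓ — passes.
Primer C (15 nt, A=6 T=4 G=1 C=4): length 15 ✓; GC 5/15 = 33.3%, outside 38.4–56.2% ✗ — fails.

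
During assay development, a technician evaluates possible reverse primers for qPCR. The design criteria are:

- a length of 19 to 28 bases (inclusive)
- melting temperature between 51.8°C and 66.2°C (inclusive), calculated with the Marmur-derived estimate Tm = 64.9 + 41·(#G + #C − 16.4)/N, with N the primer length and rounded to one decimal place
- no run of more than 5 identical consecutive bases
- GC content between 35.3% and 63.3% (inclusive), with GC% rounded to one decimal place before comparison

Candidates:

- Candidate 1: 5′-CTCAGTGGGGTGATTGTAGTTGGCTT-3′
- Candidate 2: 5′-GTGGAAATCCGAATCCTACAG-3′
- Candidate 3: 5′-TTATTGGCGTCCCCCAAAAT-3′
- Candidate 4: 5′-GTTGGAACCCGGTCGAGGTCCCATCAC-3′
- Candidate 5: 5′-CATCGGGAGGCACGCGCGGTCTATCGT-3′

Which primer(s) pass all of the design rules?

Candidate 1, Candidate 2 and Candidate 4.

Candidate 1 (26 nt, A=3 T=10 G=10 C=3): length 26 ✓; Tm = 64.9 + 41·(13 − 16.4)/26 = 59.5°C ✓; longest run = 4 ✓; GC 13/26 = 50.0% ✓ — passes.
Candidate 2 (21 nt, A=7 T=4 G=5 C=5): length 21 ✓; Tm = 64.9 + 41·(10 − 16.4)/21 = 52.4°C ✓; longest run = 3 ✓; GC 10/21 = 47.6% ✓ — passes.
Candidate 3 (20 nt, A=5 T=6 G=3 C=6): length 20 ✓; Tm = 64.9 + 41·(9 − 16.4)/20 = 49.7°C, outside 51.8–66.2°C ✗; longest run = 5 ✓; GC 9/20 = 45.0% ✓ — fails.
Candidate 4 (27 nt, A=5 T=5 G=8 C=9): length 27 ✓; Tm = 64.9 + 41·(17 − 16.4)/27 = 65.8°C ✓; longest run = 3 ✓; GC 17/27 = 63.0% ✓ — passes.
Candidate 5 (27 nt, A=4 T=5 G=10 C=8): length 27 ✓; Tm = 64.9 + 41·(18 − 16.4)/27 = 67.3°C, outside 51.8–66.2°C ✗; longest run = 3 ✓; GC 18/27 = 66.7%, outside 35.3–63.3% ✗ — fails.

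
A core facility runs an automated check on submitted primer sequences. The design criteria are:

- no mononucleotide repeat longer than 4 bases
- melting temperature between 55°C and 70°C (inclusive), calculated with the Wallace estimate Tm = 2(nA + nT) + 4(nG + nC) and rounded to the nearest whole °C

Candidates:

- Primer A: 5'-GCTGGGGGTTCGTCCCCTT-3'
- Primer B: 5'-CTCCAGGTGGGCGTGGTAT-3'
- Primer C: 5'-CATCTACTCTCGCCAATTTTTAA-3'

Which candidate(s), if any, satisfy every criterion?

Primer A (19 nt, A=0 T=6 G=7 C=6): longest run = 5, exceeds 4 ✗; Tm = 2·6 + 4·13 = 64°C ✓ — fails.
Primer B (19 nt, A=2 T=5 G=8 C=4): longest run = 3 ✓; Tm = 2·7 + 4·12 = 62°C ✓ — passes.
Primer C (23 nt, A=6 T=9 G=1 C=7): longest run = 5, exceeds 4 ✗; Tm = 2·15 + 4·8 = 62°C ✓ — fails.

Primer B only.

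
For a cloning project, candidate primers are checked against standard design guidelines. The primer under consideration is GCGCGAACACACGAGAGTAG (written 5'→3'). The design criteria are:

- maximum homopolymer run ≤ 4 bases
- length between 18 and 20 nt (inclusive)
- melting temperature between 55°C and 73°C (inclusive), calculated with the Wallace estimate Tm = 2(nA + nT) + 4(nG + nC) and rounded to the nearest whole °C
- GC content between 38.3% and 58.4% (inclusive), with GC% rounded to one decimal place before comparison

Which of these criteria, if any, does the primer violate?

Base counts: A=7, T=1, G=7, C=5 (length 20).
homopolymer run: longest run = 2 ✓
length: length 20 ✓
Tm: Tm = 2·8 + 4·12 = 64°C ✓
GC content: GC 12/20 = 60.0%, outside 38.3–58.4% ✗

Fails: GC content.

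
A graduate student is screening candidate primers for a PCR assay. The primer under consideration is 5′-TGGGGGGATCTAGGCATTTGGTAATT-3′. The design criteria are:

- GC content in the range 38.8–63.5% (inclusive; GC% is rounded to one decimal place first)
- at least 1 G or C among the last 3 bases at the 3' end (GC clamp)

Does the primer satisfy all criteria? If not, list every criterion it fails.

Base counts: A=5, T=9, G=10, C=2 (length 26).
GC content: GC 12/26 = 46.2% ✓
GC clamp: 3' end ATT has 0 G/C, need ≥1 ✗

Fails: GC clamp.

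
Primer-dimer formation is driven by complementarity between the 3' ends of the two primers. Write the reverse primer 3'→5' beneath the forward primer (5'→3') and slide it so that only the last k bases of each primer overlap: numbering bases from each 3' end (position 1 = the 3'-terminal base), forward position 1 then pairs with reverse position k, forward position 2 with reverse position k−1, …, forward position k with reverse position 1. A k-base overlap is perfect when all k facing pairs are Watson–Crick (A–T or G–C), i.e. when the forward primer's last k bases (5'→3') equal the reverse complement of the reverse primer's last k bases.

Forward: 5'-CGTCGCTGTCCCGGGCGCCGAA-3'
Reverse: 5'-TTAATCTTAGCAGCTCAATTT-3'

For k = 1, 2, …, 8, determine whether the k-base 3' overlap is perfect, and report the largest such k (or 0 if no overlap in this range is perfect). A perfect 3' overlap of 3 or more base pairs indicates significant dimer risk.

Longest perfect overlap: 2 complementary base pairs; below the dimer-risk threshold (threshold 3).

Last 8 bases (5'→3') — forward …GCGCCGAA, reverse …CTCAATTT.
Reverse complement of the reverse primer's last 8 bases: AAATTGAG; its first k bases are the reverse complement of the reverse primer's last k bases, so a perfect k-base overlap needs the forward primer's last k bases to equal them.
Comparing (forward last k vs required): k=1: A vs A ✓; k=2: AA vs AA ✓; k=3: GAA vs AAA ✗; k=4: CGAA vs AAAT ✗; k=5: CCGAA vs AAATT ✗; k=6: GCCGAA vs AAATTG ✗; k=7: CGCCGAA vs AAATTGA ✗; k=8: GCGCCGAA vs AAATTGAG ✗.
Perfect overlaps at k = 1, 2; the largest is 2.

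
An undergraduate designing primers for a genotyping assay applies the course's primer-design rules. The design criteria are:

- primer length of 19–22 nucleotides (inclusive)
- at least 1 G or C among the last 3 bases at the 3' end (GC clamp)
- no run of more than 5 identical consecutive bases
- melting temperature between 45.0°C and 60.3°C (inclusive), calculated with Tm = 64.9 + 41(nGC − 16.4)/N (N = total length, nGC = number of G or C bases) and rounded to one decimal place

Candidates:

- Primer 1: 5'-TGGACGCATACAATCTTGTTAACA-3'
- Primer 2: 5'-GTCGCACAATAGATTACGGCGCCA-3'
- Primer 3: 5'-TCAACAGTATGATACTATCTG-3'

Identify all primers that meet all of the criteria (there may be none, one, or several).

Primer 3 only.

Primer 1 (24 nt, A=8 T=7 G=4 C=5): length 24, outside 19–22 ✗; 3' end ACA has 1 G/C ✓; longest run = 2 ✓; Tm = 64.9 + 41·(9 − 16.4)/24 = 52.3°C ✓ — fails.
Primer 2 (24 nt, A=7 T=4 G=6 C=7): length 24, outside 19–22 ✗; 3' end CCA has 2 G/C ✓; longest run = 2 ✓; Tm = 64.9 + 41·(13 − 16.4)/24 = 59.1°C ✓ — fails.
Primer 3 (21 nt, A=7 T=7 G=3 C=4): length 21 ✓; 3' end CTG has 2 G/C ✓; longest run = 2 ✓; Tm = 64.9 + 41·(7 − 16.4)/21 = 46.5°C ✓ — passes.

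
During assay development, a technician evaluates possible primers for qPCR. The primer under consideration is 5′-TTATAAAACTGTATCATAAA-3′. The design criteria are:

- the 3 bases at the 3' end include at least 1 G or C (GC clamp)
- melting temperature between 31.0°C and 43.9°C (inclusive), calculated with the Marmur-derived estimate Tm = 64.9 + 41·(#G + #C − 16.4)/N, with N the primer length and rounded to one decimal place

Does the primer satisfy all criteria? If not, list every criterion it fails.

Fails: GC clamp.

Base counts: A=10, T=7, G=1, C=2 (length 20).
GC clamp: 3' end AAA has 0 G/C, need ≥1 ✗
Tm: Tm = 64.9 + 41·(3 − 16.4)/20 = 37.4°C ✓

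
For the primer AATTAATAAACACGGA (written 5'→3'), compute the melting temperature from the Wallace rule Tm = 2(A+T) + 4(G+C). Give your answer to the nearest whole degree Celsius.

40°C

Base counts: A=9, T=3, G=2, C=2 (length 16).
Tm = 2·(9+3) + 4·(2+2) = 2·12 + 4·4 = 24 + 16 = 40°C.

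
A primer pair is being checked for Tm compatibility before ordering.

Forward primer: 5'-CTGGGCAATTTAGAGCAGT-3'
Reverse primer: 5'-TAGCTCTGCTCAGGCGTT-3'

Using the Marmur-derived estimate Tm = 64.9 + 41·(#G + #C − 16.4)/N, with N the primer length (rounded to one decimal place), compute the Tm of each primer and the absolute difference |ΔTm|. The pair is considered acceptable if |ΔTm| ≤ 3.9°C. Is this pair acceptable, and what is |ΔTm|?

Forward: G+C = 9, N = 19 → Tm = 64.9 + 41·(9 − 16.4)/19 = 48.9°C.
Reverse: G+C = 10, N = 18 → Tm = 64.9 + 41·(10 − 16.4)/18 = 50.3°C.
|ΔTm| = |48.9 − 50.3| = 1.4°C, ≤ 3.9°C.

|ΔTm| = 1.4°C; the pair is acceptable.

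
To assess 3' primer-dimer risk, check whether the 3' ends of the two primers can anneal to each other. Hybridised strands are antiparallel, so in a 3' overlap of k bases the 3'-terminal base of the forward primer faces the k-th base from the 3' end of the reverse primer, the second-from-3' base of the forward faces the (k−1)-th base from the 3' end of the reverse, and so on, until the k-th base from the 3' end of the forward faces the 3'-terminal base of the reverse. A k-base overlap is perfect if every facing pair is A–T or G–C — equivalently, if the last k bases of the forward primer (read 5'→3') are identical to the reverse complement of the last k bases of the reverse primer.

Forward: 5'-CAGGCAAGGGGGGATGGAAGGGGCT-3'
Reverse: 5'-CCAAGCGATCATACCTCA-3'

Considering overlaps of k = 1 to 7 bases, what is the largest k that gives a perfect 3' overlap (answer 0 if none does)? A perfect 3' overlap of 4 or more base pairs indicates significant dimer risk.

Last 7 bases (5'→3') — forward …AGGGGCT, reverse …TACCTCA.
Reverse complement of the reverse primer's last 7 bases: TGAGGTA; its first k bases are the reverse complement of the reverse primer's last k bases, so a perfect k-base overlap needs the forward primer's last k bases to equal them.
Comparing (forward last k vs required): k=1: T vs T ✓; k=2: CT vs TG ✗; k=3: GCT vs TGA ✗; k=4: GGCT vs TGAG ✗; k=5: GGGCT vs TGAGG ✗; k=6: GGGGCT vs TGAGGT ✗; k=7: AGGGGCT vs TGAGGTA ✗.
Only k = 1 is perfect, so the longest perfect 3' overlap is 1.

Longest perfect overlap: 1 complementary base pair; below the dimer-risk threshold (threshold 4).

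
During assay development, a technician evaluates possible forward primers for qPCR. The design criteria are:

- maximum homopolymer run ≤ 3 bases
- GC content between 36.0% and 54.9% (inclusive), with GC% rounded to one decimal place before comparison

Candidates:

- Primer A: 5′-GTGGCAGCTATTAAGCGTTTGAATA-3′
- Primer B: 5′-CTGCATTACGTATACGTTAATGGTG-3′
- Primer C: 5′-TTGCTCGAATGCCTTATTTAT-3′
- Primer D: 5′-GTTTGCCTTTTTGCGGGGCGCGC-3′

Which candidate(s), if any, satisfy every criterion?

Primer A and Primer B.

Primer A (25 nt, A=7 T=8 G=7 C=3): longest run = 3 ✓; GC 10/25 = 40.0% ✓ — passes.
Primer B (25 nt, A=6 T=9 G=6 C=4): longest run = 2 ✓; GC 10/25 = 40.0% ✓ — passes.
Primer C (21 nt, A=4 T=10 G=3 C=4): longest run = 3 ✓; GC 7/21 = 33.3%, outside 36.0–54.9% ✗ — fails.
Primer D (23 nt, A=0 T=8 G=9 C=6): longest run = 5, exceeds 3 ✗; GC 15/23 = 65.2%, outside 36.0–54.9% ✗ — fails.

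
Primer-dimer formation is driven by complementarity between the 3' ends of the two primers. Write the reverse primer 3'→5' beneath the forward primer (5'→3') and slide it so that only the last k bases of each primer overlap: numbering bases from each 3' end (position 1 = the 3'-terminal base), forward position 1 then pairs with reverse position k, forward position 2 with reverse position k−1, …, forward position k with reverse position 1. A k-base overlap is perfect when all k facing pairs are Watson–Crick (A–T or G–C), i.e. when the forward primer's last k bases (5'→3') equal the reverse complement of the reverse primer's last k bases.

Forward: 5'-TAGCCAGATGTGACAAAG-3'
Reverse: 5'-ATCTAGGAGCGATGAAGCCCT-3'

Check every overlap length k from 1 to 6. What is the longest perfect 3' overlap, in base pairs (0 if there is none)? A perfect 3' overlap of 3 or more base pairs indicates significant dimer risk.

Last 6 bases (5'→3') — forward …ACAAAG, reverse …AGCCCT.
Reverse complement of the reverse primer's last 6 bases: AGGGCT; its first k bases are the reverse complement of the reverse primer's last k bases, so a perfect k-base overlap needs the forward primer's last k bases to equal them.
Comparing (forward last k vs required): k=1: G vs A ✗; k=2: AG vs AG ✓; k=3: AAG vs AGG ✗; k=4: AAAG vs AGGG ✗; k=5: CAAAG vs AGGGC ✗; k=6: ACAAAG vs AGGGCT ✗.
Only k = 2 is perfect, so the longest perfect 3' overlap is 2.

Longest perfect overlap: 2 complementary base pairs; below the dimer-risk threshold (threshold 3).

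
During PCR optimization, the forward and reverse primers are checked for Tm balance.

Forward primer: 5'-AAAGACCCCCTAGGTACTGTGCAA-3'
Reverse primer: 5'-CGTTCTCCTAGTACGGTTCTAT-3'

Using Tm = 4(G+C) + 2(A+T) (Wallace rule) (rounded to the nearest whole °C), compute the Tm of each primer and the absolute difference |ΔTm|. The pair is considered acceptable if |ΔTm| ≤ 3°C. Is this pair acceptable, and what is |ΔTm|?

|ΔTm| = 8°C; the pair is not acceptable.

Forward: A=8 T=4 G=5 C=7 → Tm = 2·12 + 4·12 = 72°C.
Reverse: A=3 T=9 G=4 C=6 → Tm = 2·12 + 4·10 = 64°C.
|ΔTm| = |72 − 64| = 8°C, > 3°C.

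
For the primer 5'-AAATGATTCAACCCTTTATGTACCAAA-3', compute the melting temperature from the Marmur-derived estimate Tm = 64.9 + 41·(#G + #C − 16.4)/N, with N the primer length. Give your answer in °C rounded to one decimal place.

52.1°C

Base counts: A=11, T=8, G=2, C=6; G+C = 8, N = 27.
Tm = 64.9 + 41·(8 − 16.4)/27 = 64.9 + -344.40/27 = 52.1°C.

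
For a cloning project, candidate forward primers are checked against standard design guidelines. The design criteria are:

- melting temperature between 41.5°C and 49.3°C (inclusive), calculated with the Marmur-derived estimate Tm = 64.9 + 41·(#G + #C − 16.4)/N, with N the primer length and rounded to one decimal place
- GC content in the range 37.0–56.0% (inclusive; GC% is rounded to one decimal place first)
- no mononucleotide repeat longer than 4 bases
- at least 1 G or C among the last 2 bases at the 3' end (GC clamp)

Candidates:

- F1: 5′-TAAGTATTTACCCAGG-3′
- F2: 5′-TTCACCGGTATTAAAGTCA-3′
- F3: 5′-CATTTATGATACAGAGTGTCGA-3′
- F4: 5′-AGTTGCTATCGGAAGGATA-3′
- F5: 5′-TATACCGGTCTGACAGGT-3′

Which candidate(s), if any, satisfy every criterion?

F5 only.

F1 (16 nt, A=5 T=5 G=3 C=3): Tm = 64.9 + 41·(6 − 16.4)/16 = 38.3°C, outside 41.5–49.3°C ✗; GC 6/16 = 37.5% ✓; longest run = 3 ✓; 3' end GG has 2 G/C ✓ — fails.
F2 (19 nt, A=6 T=6 G=3 C=4): Tm = 64.9 + 41·(7 − 16.4)/19 = 44.6°C ✓; GC 7/19 = 36.8%, outside 37.0–56.0% ✗; longest run = 3 ✓; 3' end CA has 1 G/C ✓ — fails.
F3 (22 nt, A=7 T=7 G=5 C=3): Tm = 64.9 + 41·(8 − 16.4)/22 = 49.2°C ✓; GC 8/22 = 36.4%, outside 37.0–56.0% ✗; longest run = 3 ✓; 3' end GA has 1 G/C ✓ — fails.
F4 (19 nt, A=6 T=5 G=6 C=2): Tm = 64.9 + 41·(8 − 16.4)/19 = 46.8°C ✓; GC 8/19 = 42.1% ✓; longest run = 2 ✓; 3' end TA has 0 G/C, need ≥1 ✗ — fails.
F5 (18 nt, A=4 T=5 G=5 C=4): Tm = 64.9 + 41·(9 − 16.4)/18 = 48.0°C ✓; GC 9/18 = 50.0% ✓; longest run = 2 ✓; 3' end GT has 1 G/C ✓ — passes.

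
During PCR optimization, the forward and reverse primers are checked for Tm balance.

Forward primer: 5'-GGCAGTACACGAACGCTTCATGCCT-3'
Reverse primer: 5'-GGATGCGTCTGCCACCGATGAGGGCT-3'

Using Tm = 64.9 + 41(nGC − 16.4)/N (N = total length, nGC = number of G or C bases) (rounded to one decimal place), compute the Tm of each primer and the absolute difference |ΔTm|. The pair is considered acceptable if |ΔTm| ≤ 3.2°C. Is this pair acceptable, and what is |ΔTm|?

|ΔTm| = 4.8°C; the pair is not acceptable.

Forward: G+C = 14, N = 25 → Tm = 64.9 + 41·(14 − 16.4)/25 = 61.0°C.
Reverse: G+C = 17, N = 26 → Tm = 64.9 + 41·(17 − 16.4)/26 = 65.8°C.
|ΔTm| = |61.0 − 65.8| = 4.8°C, > 3.2°C.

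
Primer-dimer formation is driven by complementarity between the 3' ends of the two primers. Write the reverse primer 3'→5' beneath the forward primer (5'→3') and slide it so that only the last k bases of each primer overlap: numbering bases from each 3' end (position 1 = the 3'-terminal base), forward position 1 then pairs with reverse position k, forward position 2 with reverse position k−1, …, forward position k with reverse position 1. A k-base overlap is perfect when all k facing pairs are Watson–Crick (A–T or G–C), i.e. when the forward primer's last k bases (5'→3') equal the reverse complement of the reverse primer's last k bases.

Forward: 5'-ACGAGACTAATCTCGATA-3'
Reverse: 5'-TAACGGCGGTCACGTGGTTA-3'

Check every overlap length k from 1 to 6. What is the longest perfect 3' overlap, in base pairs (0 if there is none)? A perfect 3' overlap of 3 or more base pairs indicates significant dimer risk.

Longest perfect overlap: 2 complementary base pairs; below the dimer-risk threshold (threshold 3).

Last 6 bases (5'→3') — forward …TCGATA, reverse …TGGTTA.
Reverse complement of the reverse primer's last 6 bases: TAACCA; its first k bases are the reverse complement of the reverse primer's last k bases, so a perfect k-base overlap needs the forward primer's last k bases to equal them.
Comparing (forward last k vs required): k=1: A vs T ✗; k=2: TA vs TA ✓; k=3: ATA vs TAA ✗; k=4: GATA vs TAAC ✗; k=5: CGATA vs TAACC ✗; k=6: TCGATA vs TAACCA ✗.
Only k = 2 is perfect, so the longest perfect 3' overlap is 2.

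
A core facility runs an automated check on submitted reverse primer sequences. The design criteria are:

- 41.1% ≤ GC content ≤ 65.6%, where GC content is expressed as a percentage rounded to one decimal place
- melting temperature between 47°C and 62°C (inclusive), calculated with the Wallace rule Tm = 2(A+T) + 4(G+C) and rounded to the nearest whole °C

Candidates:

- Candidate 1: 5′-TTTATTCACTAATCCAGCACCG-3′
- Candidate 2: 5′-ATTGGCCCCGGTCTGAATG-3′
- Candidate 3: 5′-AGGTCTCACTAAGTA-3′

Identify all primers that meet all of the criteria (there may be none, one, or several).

Candidate 2 only.

Candidate 1 (22 nt, A=6 T=7 G=2 C=7): GC 9/22 = 40.9%, outside 41.1–65.6% ✗; Tm = 2·13 + 4·9 = 62°C ✓ — fails.
Candidate 2 (19 nt, A=3 T=5 G=6 C=5): GC 11/19 = 57.9% ✓; Tm = 2·8 + 4·11 = 60°C ✓ — passes.
Candidate 3 (15 nt, A=5 T=4 G=3 C=3): GC 6/15 = 40.0%, outside 41.1–65.6% ✗; Tm = 2·9 + 4·6 = 42°C, outside 47–62°C ✗ — fails.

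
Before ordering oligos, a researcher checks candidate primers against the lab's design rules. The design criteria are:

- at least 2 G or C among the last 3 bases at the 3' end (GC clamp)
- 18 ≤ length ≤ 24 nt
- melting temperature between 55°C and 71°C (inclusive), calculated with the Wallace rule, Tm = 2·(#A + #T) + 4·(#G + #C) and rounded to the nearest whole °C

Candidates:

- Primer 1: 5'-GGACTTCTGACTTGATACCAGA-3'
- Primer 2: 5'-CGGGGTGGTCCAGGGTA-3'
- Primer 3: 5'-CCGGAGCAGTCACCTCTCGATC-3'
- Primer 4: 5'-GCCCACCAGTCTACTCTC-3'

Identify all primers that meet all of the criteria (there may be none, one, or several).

Primer 4 only.

Primer 1 (22 nt, A=6 T=6 G=5 C=5): 3' end AGA has 1 G/C, need ≥2 ✗; length 22 ✓; Tm = 2·12 + 4·10 = 64°C ✓ — fails.
Primer 2 (17 nt, A=2 T=3 G=9 C=3): 3' end GTA has 1 G/C, need ≥2 ✗; length 17, outside 18–24 ✗; Tm = 2·5 + 4·12 = 58°C ✓ — fails.
Primer 3 (22 nt, A=4 T=4 G=5 C=9): 3' end ATC has 1 G/C, need ≥2 ✗; length 22 ✓; Tm = 2·8 + 4·14 = 72°C, outside 55–71°C ✗ — fails.
Primer 4 (18 nt, A=3 T=4 G=2 C=9): 3' end CTC has 2 G/C ✓; length 18 ✓; Tm = 2·7 + 4·11 = 58°C ✓ — passes.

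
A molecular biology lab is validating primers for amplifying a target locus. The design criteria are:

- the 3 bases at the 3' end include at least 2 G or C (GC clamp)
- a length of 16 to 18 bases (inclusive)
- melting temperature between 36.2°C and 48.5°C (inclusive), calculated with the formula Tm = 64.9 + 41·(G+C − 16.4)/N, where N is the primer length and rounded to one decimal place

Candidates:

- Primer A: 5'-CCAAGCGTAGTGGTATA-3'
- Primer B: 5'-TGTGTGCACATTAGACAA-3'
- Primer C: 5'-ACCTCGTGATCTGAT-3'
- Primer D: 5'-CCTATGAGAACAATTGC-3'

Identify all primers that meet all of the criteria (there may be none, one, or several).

Primer D only.

Primer A (17 nt, A=5 T=4 G=5 C=3): 3' end ATA has 0 G/C, need ≥2 ✗; length 17 ✓; Tm = 64.9 + 41·(8 − 16.4)/17 = 44.6°C ✓ — fails.
Primer B (18 nt, A=6 T=5 G=4 C=3): 3' end CAA has 1 G/C, need ≥2 ✗; length 18 ✓; Tm = 64.9 + 41·(7 − 16.4)/18 = 43.5°C ✓ — fails.
Primer C (15 nt, A=3 T=5 G=3 C=4): 3' end GAT has 1 G/C, need ≥2 ✗; length 15, outside 16–18 ✗; Tm = 64.9 + 41·(7 − 16.4)/15 = 39.2°C ✓ — fails.
Primer D (17 nt, A=6 T=4 G=3 C=4): 3' end TGC has 2 G/C ✓; length 17 ✓; Tm = 64.9 + 41·(7 − 16.4)/17 = 42.2°C ✓ — passes.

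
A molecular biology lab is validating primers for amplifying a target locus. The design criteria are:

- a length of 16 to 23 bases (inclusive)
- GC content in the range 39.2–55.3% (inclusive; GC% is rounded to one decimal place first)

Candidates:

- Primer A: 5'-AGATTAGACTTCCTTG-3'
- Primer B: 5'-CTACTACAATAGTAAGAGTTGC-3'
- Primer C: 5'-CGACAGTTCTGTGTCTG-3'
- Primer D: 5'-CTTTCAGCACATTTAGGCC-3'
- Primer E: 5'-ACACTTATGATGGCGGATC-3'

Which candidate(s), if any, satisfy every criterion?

Primer A (16 nt, A=4 T=6 G=3 C=3): length 16 ✓; GC 6/16 = 37.5%, outside 39.2–55.3% ✗ — fails.
Primer B (22 nt, A=8 T=6 G=4 C=4): length 22 ✓; GC 8/22 = 36.4%, outside 39.2–55.3% ✗ — fails.
Primer C (17 nt, A=2 T=6 G=5 C=4): length 17 ✓; GC 9/17 = 52.9% ✓ — passes.
Primer D (19 nt, A=4 T=6 G=3 C=6): length 19 ✓; GC 9/19 = 47.4% ✓ — passes.
Primer E (19 nt, A=5 T=5 G=5 C=4): length 19 ✓; GC 9/19 = 47.4% ✓ — passes.

Primer C, Primer D and Primer E.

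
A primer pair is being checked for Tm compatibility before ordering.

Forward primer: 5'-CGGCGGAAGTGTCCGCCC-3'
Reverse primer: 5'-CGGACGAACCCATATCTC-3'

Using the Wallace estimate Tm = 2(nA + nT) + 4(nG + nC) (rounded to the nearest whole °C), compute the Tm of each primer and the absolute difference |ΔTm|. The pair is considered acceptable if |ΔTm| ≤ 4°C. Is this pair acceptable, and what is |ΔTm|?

|ΔTm| = 8°C; the pair is not acceptable.

Forward: A=2 T=2 G=7 C=7 → Tm = 2·4 + 4·14 = 64°C.
Reverse: A=5 T=3 G=3 C=7 → Tm = 2·8 + 4·10 = 56°C.
|ΔTm| = |64 − 56| = 8°C, > 4°C.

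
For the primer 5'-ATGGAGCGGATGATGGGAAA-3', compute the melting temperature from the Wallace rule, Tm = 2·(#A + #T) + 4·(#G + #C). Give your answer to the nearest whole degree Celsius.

Base counts: A=7, T=3, G=9, C=1 (length 20).
Tm = 2·(7+3) + 4·(9+1) = 2·10 + 4·10 = 20 + 40 = 60°C.

60°C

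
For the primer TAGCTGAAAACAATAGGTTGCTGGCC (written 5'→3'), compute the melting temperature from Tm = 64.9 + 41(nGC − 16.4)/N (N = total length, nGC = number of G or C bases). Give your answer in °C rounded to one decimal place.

Base counts: A=8, T=6, G=7, C=5; G+C = 12, N = 26.
Tm = 64.9 + 41·(12 − 16.4)/26 = 64.9 + -180.40/26 = 58.0°C.

58.0°C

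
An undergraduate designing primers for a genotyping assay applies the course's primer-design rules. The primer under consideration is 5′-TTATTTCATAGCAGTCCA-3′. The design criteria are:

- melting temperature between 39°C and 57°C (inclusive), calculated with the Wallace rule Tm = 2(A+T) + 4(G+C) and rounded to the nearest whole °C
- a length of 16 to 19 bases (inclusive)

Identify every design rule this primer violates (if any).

Meets all criteria.

Base counts: A=5, T=7, G=2, C=4 (length 18).
Tm: Tm = 2·12 + 4·6 = 48°C ✓
length: length 18 ✓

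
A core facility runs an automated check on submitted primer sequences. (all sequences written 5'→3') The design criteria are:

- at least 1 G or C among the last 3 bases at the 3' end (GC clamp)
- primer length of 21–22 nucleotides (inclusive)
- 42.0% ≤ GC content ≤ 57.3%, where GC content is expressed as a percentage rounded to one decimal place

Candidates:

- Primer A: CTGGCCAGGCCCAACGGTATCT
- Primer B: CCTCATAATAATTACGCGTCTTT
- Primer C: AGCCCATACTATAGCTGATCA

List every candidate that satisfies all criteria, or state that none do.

Primer C only.

Primer A (22 nt, A=4 T=4 G=6 C=8): 3' end TCT has 1 G/C ✓; length 22 ✓; GC 14/22 = 63.6%, outside 42.0–57.3% ✗ — fails.
Primer B (23 nt, A=6 T=9 G=2 C=6): 3' end TTT has 0 G/C, need ≥1 ✗; length 23, outside 21–22 ✗; GC 8/23 = 34.8%, outside 42.0–57.3% ✗ — fails.
Primer C (21 nt, A=7 T=5 G=3 C=6): 3' end TCA has 1 G/C ✓; length 21 ✓; GC 9/21 = 42.9% ✓ — passes.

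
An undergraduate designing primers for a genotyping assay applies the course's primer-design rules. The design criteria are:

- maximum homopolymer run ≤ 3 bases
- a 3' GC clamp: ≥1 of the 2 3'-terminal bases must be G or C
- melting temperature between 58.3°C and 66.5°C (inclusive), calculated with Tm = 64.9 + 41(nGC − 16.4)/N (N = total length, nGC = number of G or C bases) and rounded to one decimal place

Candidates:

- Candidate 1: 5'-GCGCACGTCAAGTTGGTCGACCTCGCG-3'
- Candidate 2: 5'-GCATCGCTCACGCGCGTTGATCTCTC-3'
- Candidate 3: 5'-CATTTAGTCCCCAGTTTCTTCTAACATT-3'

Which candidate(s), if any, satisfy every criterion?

Candidate 1 (27 nt, A=4 T=5 G=9 C=9): longest run = 2 ✓; 3' end CG has 2 G/C ✓; Tm = 64.9 + 41·(18 − 16.4)/27 = 67.3°C, outside 58.3–66.5°C ✗ — fails.
Candidate 2 (26 nt, A=3 T=7 G=6 C=10): longest run = 2 ✓; 3' end TC has 1 G/C ✓; Tm = 64.9 + 41·(16 − 16.4)/26 = 64.3°C ✓ — passes.
Candidate 3 (28 nt, A=6 T=12 G=2 C=8): longest run = 4, exceeds 3 ✗; 3' end TT has 0 G/C, need ≥1 ✗; Tm = 64.9 + 41·(10 − 16.4)/28 = 55.5°C, outside 58.3–66.5°C ✗ — fails.

Candidate 2 only.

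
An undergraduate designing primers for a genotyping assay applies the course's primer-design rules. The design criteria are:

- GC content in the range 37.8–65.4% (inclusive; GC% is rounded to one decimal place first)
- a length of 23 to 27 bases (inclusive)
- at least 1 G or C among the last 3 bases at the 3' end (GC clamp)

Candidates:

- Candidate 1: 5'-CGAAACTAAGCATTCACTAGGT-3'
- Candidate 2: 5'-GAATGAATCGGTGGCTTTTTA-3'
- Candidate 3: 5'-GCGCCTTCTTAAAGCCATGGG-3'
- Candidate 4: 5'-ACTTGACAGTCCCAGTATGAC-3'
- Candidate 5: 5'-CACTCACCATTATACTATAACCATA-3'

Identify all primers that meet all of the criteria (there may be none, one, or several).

Candidate 1 (22 nt, A=8 T=5 G=4 C=5): GC 9/22 = 40.9% ✓; length 22, outside 23–27 ✗; 3' end GGT has 2 G/C ✓ — fails.
Candidate 2 (21 nt, A=5 T=8 G=6 C=2): GC 8/21 = 38.1% ✓; length 21, outside 23–27 ✗; 3' end TTA has 0 G/C, need ≥1 ✗ — fails.
Candidate 3 (21 nt, A=4 T=5 G=6 C=6): GC 12/21 = 57.1% ✓; length 21, outside 23–27 ✗; 3' end GGG has 3 G/C ✓ — fails.
Candidate 4 (21 nt, A=6 T=5 G=4 C=6): GC 10/21 = 47.6% ✓; length 21, outside 23–27 ✗; 3' end GAC has 2 G/C ✓ — fails.
Candidate 5 (25 nt, A=10 T=7 G=0 C=8): GC 8/25 = 32.0%, outside 37.8–65.4% ✗; length 25 ✓; 3' end ATA has 0 G/C, need ≥1 ✗ — fails.

None of the candidates satisfy all criteria.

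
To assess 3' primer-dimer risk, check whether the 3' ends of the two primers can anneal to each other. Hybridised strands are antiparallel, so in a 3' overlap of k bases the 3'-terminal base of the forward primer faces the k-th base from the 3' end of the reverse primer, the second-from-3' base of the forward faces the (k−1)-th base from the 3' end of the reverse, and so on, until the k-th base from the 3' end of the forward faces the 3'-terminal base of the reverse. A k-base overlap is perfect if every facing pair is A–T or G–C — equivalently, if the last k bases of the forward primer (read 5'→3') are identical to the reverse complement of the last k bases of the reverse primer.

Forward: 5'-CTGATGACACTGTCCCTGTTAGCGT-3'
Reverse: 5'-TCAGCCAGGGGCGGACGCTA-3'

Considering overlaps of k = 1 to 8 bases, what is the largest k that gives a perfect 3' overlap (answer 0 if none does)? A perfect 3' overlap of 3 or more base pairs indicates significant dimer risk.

Longest perfect overlap: 6 complementary base pairs; significant dimer risk (threshold 3).

Last 8 bases (5'→3') — forward …GTTAGCGT, reverse …GGACGCTA.
Reverse complement of the reverse primer's last 8 bases: TAGCGTCC; its first k bases are the reverse complement of the reverse primer's last k bases, so a perfect k-base overlap needs the forward primer's last k bases to equal them.
Comparing (forward last k vs required): k=1: T vs T ✓; k=2: GT vs TA ✗; k=3: CGT vs TAG ✗; k=4: GCGT vs TAGC ✗; k=5: AGCGT vs TAGCG ✗; k=6: TAGCGT vs TAGCGT ✓; k=7: TTAGCGT vs TAGCGTC ✗; k=8: GTTAGCGT vs TAGCGTCC ✗.
Perfect overlaps at k = 1, 6; the largest is 6.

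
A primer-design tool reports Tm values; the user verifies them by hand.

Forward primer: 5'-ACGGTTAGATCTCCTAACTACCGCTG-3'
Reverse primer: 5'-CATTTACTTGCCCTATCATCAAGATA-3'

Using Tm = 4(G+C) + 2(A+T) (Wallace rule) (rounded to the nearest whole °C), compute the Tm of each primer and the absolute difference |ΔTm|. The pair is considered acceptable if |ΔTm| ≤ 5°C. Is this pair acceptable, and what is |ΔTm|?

|ΔTm| = 8°C; the pair is not acceptable.

Forward: A=6 T=7 G=5 C=8 → Tm = 2·13 + 4·13 = 78°C.
Reverse: A=8 T=9 G=2 C=7 → Tm = 2·17 + 4·9 = 70°C.
|ΔTm| = |78 − 70| = 8°C, > 5°C.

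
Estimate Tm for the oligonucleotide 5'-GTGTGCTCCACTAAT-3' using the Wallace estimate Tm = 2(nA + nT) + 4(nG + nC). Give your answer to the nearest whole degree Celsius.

44°C

Base counts: A=3, T=5, G=3, C=4 (length 15).
Tm = 2·(3+5) + 4·(3+4) = 2·8 + 4·7 = 16 + 28 = 44°C.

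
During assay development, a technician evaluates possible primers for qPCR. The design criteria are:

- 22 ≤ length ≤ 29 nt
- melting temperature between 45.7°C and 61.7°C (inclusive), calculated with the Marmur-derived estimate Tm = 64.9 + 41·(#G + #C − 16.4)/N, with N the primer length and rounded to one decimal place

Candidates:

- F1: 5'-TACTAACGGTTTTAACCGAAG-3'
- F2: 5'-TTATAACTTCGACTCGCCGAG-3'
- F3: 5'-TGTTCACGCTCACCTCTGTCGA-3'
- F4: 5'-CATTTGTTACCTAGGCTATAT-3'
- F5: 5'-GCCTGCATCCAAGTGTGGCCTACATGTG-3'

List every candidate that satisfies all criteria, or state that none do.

F1 (21 nt, A=7 T=6 G=4 C=4): length 21, outside 22–29 ✗; Tm = 64.9 + 41·(8 − 16.4)/21 = 48.5°C ✓ — fails.
F2 (21 nt, A=5 T=6 G=4 C=6): length 21, outside 22–29 ✗; Tm = 64.9 + 41·(10 − 16.4)/21 = 52.4°C ✓ — fails.
F3 (22 nt, A=3 T=7 G=4 C=8): length 22 ✓; Tm = 64.9 + 41·(12 − 16.4)/22 = 56.7°C ✓ — passes.
F4 (21 nt, A=5 T=9 G=3 C=4): length 21, outside 22–29 ✗; Tm = 64.9 + 41·(7 − 16.4)/21 = 46.5°C ✓ — fails.
F5 (28 nt, A=5 T=7 G=8 C=8): length 28 ✓; Tm = 64.9 + 41·(16 − 16.4)/28 = 64.3°C, outside 45.7–61.7°C ✗ — fails.

F3 only.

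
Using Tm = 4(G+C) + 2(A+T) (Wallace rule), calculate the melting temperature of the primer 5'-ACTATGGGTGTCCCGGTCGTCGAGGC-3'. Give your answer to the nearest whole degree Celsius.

Base counts: A=3, T=6, G=10, C=7 (length 26).
Tm = 2·(3+6) + 4·(10+7) = 2·9 + 4·17 = 18 + 68 = 86°C.

86°C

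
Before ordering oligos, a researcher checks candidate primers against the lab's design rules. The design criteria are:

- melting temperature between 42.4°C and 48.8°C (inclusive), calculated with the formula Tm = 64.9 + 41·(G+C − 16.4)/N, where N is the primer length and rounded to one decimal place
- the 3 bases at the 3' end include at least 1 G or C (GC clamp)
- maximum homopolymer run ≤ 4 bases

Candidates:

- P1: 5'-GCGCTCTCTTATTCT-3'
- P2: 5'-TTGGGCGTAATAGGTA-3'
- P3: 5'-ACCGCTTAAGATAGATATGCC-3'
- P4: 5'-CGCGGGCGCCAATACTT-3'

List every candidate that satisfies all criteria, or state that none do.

None of the candidates satisfy all criteria.

P1 (15 nt, A=1 T=7 G=2 C=5): Tm = 64.9 + 41·(7 − 16.4)/15 = 39.2°C, outside 42.4–48.8°C ✗; 3' end TCT has 1 G/C ✓; longest run = 2 ✓ — fails.
P2 (16 nt, A=4 T=5 G=6 C=1): Tm = 64.9 + 41·(7 − 16.4)/16 = 40.8°C, outside 42.4–48.8°C ✗; 3' end GTA has 1 G/C ✓; longest run = 3 ✓ — fails.
P3 (21 nt, A=7 T=5 G=4 C=5): Tm = 64.9 + 41·(9 − 16.4)/21 = 50.5°C, outside 42.4–48.8°C ✗; 3' end GCC has 3 G/C ✓; longest run = 2 ✓ — fails.
P4 (17 nt, A=3 T=3 G=5 C=6): Tm = 64.9 + 41·(11 − 16.4)/17 = 51.9°C, outside 42.4–48.8°C ✗; 3' end CTT has 1 G/C ✓; longest run = 3 ✓ — fails.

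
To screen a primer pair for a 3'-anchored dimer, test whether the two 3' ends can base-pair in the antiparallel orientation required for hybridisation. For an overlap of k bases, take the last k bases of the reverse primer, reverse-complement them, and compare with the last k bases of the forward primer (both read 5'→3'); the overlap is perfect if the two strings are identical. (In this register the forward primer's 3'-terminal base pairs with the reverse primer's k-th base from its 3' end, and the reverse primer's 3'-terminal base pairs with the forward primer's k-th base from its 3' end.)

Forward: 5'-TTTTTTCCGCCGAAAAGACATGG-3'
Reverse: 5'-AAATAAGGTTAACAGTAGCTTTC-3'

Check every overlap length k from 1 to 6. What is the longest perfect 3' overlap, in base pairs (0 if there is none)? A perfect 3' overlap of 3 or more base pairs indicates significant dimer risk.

Longest perfect overlap: 1 complementary base pair; below the dimer-risk threshold (threshold 3).

Last 6 bases (5'→3') — forward …ACATGG, reverse …GCTTTC.
Reverse complement of the reverse primer's last 6 bases: GAAAGC; its first k bases are the reverse complement of the reverse primer's last k bases, so a perfect k-base overlap needs the forward primer's last k bases to equal them.
Comparing (forward last k vs required): k=1: G vs G ✓; k=2: GG vs GA ✗; k=3: TGG vs GAA ✗; k=4: ATGG vs GAAA ✗; k=5: CATGG vs GAAAG ✗; k=6: ACATGG vs GAAAGC ✗.
Only k = 1 is perfect, so the longest perfect 3' overlap is 1.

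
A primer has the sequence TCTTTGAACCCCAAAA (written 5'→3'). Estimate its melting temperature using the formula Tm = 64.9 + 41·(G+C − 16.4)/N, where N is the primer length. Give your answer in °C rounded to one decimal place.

Base counts: A=6, T=4, G=1, C=5; G+C = 6, N = 16.
Tm = 64.9 + 41·(6 − 16.4)/16 = 64.9 + -426.40/16 = 38.3°C.

38.3°C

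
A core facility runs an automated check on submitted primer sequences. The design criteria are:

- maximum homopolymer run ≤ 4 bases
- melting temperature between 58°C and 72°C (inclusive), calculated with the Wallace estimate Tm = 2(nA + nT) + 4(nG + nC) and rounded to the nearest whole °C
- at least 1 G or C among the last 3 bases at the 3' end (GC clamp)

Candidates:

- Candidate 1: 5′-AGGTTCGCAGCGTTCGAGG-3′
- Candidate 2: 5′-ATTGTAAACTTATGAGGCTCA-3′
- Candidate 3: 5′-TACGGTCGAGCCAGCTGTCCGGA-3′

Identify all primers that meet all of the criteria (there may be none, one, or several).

Candidate 1 (19 nt, A=3 T=4 G=8 C=4): longest run = 2 ✓; Tm = 2·7 + 4·12 = 62°C ✓; 3' end AGG has 2 G/C ✓ — passes.
Candidate 2 (21 nt, A=7 T=7 G=4 C=3): longest run = 3 ✓; Tm = 2·14 + 4·7 = 56°C, outside 58–72°C ✗; 3' end TCA has 1 G/C ✓ — fails.
Candidate 3 (23 nt, A=4 T=4 G=8 C=7): longest run = 2 ✓; Tm = 2·8 + 4·15 = 76°C, outside 58–72°C ✗; 3' end GGA has 2 G/C ✓ — fails.

Candidate 1 only.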